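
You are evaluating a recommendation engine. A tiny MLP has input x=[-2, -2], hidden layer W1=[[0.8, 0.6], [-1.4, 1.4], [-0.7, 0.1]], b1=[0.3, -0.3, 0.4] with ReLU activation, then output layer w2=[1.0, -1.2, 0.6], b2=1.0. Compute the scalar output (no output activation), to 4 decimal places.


z1[0] = (0.8)·(-2) + (0.6)·(-2) + 0.3 = -2.5
z1[1] = (-1.4)·(-2) + (1.4)·(-2) - 0.3 = -0.3
z1[2] = (-0.7)·(-2) + (0.1)·(-2) + 0.4 = 1.6
h = ReLU(z1) = [0.0, 0.0, 1.6]
output = (1.0)·(0.0) + (-1.2)·(0.0) + (0.6)·(1.6) + 1.0 = 1.96

1.96


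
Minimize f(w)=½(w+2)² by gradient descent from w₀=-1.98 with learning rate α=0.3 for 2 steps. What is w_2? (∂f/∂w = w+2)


step 1: grad = -1.98+2 = 0.02; w = -1.98 - 0.3·(0.02) = -1.986
step 2: grad = -1.986+2 = 0.014; w = -1.986 - 0.3·(0.014) = -1.9902

-1.9902


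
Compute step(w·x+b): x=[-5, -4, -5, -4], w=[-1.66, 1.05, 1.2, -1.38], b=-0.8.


z = (-5)·(-1.66) + (-4)·(1.05) + (-5)·(1.2) + (-4)·(-1.38) - 0.8
  = 2.82
step(z) = 1 (z≥0)

1


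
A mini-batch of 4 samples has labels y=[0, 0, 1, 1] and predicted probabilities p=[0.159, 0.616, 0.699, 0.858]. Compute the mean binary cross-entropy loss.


L[0] = -ln(1-0.159) = -ln(0.841) = 0.1732
L[1] = -ln(1-0.616) = -ln(0.384) = 0.9571
L[2] = -ln(0.699) = 0.3581
L[3] = -ln(0.858) = 0.1532
mean = (0.1732 + 0.9571 + 0.3581 + 0.1532)/4 = 0.4104

0.4104


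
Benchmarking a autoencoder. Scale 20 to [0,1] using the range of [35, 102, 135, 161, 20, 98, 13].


min=13, max=161
(20-13)/(161-13) = 7/148 = 0.0473

0.0473


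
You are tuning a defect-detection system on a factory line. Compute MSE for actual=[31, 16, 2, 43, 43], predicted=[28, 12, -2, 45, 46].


Squared errors: (31-28)²=9, (16-12)²=16, (2+ 2)²=16, (43-45)²=4, (43-46)²=9
Sum = 54
MSE = 54/5 = 54/5

54/5


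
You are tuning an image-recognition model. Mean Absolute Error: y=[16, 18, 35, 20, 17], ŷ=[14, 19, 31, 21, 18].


Absolute errors: |16-14|=2, |18-19|=1, |35-31|=4, |20-21|=1, |17-18|=1
Sum = 9
MAE = 9/5 = 9/5

9/5


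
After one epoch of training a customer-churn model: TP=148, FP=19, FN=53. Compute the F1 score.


Precision = 148/167 = 0.8862
Recall = 148/201 = 0.7363
F1 = 2·P·R/(P+R) = 2·TP/(2·TP+FP+FN) = 296/(296+19+53) = 296/368 = 0.8043

0.8043


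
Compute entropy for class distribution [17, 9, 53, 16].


Probabilities: [17/95, 9/95, 53/95, 16/95] ≈ [0.1789, 0.0947, 0.5579, 0.1684]
H = -((17/95)·log₂(17/95) + (9/95)·log₂(9/95) + (53/95)·log₂(53/95) + (16/95)·log₂(16/95))
  = 1.6688 bits

1.6688 bits


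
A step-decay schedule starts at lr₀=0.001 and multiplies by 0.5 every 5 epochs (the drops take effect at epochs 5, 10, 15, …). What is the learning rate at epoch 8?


n_drops = ⌊8/5⌋ = 1
lr = 0.001·0.5^1 = 0.001·0.5 = 0.0005

0.0005


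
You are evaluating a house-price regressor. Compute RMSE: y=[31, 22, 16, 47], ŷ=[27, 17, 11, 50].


MSE = 75/4 = 18.75
RMSE = √(75/4) = 4.3301

4.3301


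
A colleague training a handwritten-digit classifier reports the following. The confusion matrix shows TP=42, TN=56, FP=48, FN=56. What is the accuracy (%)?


Accuracy = (TP+TN)/(TP+TN+FP+FN)
= (42+56)/(202)
= 98/202 = 48.51%

48.51%


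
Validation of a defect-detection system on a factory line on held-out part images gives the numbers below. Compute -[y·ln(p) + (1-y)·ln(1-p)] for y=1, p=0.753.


BCE = -[y·ln(p) + (1-y)·ln(1-p)]
= -1·ln(0.753) - 0
= -ln(0.753) = 0.2837

0.2837


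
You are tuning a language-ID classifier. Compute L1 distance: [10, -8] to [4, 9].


d = |10-4| + |-8-9|
  = 6 + 17
  = 23

23


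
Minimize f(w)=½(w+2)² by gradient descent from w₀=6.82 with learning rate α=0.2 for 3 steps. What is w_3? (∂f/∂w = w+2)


step 1: grad = 6.82+2 = 8.82; w = 6.82 - 0.2·(8.82) = 5.056
step 2: grad = 5.056+2 = 7.056; w = 5.056 - 0.2·(7.056) = 3.6448
step 3: grad = 3.6448+2 = 5.6448; w = 3.6448 - 0.2·(5.6448) = 2.51584

2.51584


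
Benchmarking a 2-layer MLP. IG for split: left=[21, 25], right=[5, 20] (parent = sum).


Parent = [26, 45], H_parent = 0.9477
H_left = 0.9945 (n=46), H_right = 0.7219 (n=25)
H_children = (46/71)·0.9945 + (25/71)·0.7219 = 0.8985
IG = 0.9477 - 0.8985 = 0.0492

0.0492


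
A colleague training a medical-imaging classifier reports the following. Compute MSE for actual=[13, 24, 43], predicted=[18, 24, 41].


Squared errors: (13-18)²=25, (24-24)²=0, (43-41)²=4
Sum = 29
MSE = 29/3 = 29/3

29/3


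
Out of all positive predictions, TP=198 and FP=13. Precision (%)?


Precision = TP/(TP+FP)
= 198/(198+13)
= 198/211 = 93.84%

93.84%


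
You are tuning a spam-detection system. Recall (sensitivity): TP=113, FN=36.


Recall = TP/(TP+FN)
= 113/(113+36)
= 113/149 = 75.84%

75.84%


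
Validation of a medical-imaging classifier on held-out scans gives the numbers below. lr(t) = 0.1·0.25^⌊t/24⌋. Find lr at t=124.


n_drops = ⌊124/24⌋ = 5
lr = 0.1·0.25^5 = 0.1·0.0009765625 = 0.00009765625

0.00009765625


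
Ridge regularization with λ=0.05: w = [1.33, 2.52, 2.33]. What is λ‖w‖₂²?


‖w‖₂² = (1.33)² + (2.52)² + (2.33)²
     = 1.7689 + 6.3504 + 5.4289
     = 13.5482
λ·‖w‖₂² = 0.05·13.5482 = 0.67741

0.67741


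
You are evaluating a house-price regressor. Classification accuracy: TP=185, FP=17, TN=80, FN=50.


Accuracy = (TP+TN)/(TP+TN+FP+FN)
= (185+80)/(332)
= 265/332 = 79.82%

79.82%


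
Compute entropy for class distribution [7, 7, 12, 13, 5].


Probabilities: [7/44, 7/44, 12/44, 13/44, 5/44] ≈ [0.1591, 0.1591, 0.2727, 0.2955, 0.1136]
H = -((7/44)·log₂(7/44) + (7/44)·log₂(7/44) + (12/44)·log₂(12/44) + (13/44)·log₂(13/44) + (5/44)·log₂(5/44))
  = 2.2313 bits

2.2313 bits


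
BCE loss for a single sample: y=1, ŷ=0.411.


BCE = -[y·ln(p) + (1-y)·ln(1-p)]
= -1·ln(0.411) - 0
= -ln(0.411) = 0.8892

0.8892


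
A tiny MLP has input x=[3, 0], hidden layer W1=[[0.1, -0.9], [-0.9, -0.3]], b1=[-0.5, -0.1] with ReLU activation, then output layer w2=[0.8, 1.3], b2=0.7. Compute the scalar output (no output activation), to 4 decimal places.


z1[0] = (0.1)·(3) + (-0.9)·(0) - 0.5 = -0.2
z1[1] = (-0.9)·(3) + (-0.3)·(0) - 0.1 = -2.8
h = ReLU(z1) = [0.0, 0.0]
output = (0.8)·(0.0) + (1.3)·(0.0) + 0.7 = 0.7

0.7


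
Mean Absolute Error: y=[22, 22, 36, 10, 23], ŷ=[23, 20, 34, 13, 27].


Absolute errors: |22-23|=1, |22-20|=2, |36-34|=2, |10-13|=3, |23-27|=4
Sum = 12
MAE = 12/5 = 12/5

12/5


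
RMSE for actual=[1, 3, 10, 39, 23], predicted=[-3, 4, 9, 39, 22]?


MSE = 19/5 = 3.8
RMSE = √(19/5) = 1.9494

1.9494


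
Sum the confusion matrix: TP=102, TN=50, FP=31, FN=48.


Total = TP + TN + FP + FN
= 102 + 50 + 31 + 48
= 231
(Predicted positive: 133, predicted negative: 98)

231


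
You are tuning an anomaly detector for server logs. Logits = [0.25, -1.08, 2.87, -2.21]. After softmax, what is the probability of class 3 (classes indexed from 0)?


Exponentials: e^0.25=1.284, e^-1.08=0.3396, e^2.87=17.637, e^-2.21=0.1097
Sum = 19.3703
Softmax = [0.0663, 0.0175, 0.9105, 0.0057]
p[3] = 0.1097/19.3703 = 0.0057

0.0057


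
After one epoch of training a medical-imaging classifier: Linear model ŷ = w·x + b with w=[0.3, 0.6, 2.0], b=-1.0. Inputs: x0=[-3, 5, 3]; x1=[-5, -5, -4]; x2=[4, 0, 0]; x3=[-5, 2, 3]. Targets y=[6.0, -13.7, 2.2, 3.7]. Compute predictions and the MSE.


ŷ0 = (0.3)·(-3) + (0.6)·(5) + (2.0)·(3) - 1.0 = 7.1
ŷ1 = (0.3)·(-5) + (0.6)·(-5) + (2.0)·(-4) - 1.0 = -13.5
ŷ2 = (0.3)·(4) + (0.6)·(0) + (2.0)·(0) - 1.0 = 0.2
ŷ3 = (0.3)·(-5) + (0.6)·(2) + (2.0)·(3) - 1.0 = 4.7
errors² = [1.21, 0.04, 4.0, 1.0]
MSE = 6.2500/4 = 1.5625

1.5625


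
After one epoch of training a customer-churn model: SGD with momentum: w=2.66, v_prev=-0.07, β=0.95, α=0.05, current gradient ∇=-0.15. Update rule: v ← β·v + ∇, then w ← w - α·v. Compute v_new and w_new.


v_new = 0.95·-0.07 - 0.15 = -0.0665 - 0.15 = -0.2165
w_new = 2.66 - 0.05·-0.2165 = 2.66 + 0.010825 = 2.670825

v_new=-0.2165, w_new=2.670825


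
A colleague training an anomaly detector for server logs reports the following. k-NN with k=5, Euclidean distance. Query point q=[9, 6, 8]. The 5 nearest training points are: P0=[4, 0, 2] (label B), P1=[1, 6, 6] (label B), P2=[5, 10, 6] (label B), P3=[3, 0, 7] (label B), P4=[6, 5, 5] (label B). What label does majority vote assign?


d(q,P0) = 9.8489  (label B)
d(q,P1) = 8.2462  (label B)
d(q,P2) = 6.0  (label B)
d(q,P3) = 8.544  (label B)
d(q,P4) = 4.3589  (label B)
Votes: A=0, B=5
Majority → B

B


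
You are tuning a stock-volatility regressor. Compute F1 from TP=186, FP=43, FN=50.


Precision = 186/229 = 0.8122
Recall = 186/236 = 0.7881
F1 = 2·P·R/(P+R) = 2·TP/(2·TP+FP+FN) = 372/(372+43+50) = 372/465 = 0.8

0.8


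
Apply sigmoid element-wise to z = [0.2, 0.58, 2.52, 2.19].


σ(0.2) = 1/(1+e^-0.2) = 0.5498
σ(0.58) = 1/(1+e^-0.58) = 0.6411
σ(2.52) = 1/(1+e^-2.52) = 0.9255
σ(2.19) = 1/(1+e^-2.19) = 0.8993
result = [0.5498, 0.6411, 0.9255, 0.8993]

[0.5498, 0.6411, 0.9255, 0.8993]


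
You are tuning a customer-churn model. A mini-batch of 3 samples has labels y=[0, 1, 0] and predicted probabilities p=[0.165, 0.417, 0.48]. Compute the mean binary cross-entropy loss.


L[0] = -ln(1-0.165) = -ln(0.835) = 0.1803
L[1] = -ln(0.417) = 0.8747
L[2] = -ln(1-0.48) = -ln(0.52) = 0.6539
mean = (0.1803 + 0.8747 + 0.6539)/3 = 0.5696

0.5696


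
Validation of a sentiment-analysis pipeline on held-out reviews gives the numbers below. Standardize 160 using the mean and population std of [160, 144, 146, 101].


μ = 137.75, σ = 22.095
z = (160 - 137.75)/22.095 = 1.007

1.007


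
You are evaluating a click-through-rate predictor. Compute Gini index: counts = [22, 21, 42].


Probabilities: [22/85, 21/85, 42/85] ≈ [0.2588, 0.2471, 0.4941]
Σpᵢ² = (484 + 441 + 1764)/85² = 2689/7225
Gini = 1 - Σpᵢ² = 1 - 2689/7225 = 0.6278

0.6278


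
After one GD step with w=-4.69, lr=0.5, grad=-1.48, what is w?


w_new = w - α·∇
= -4.69 - 0.5·-1.48
= -4.69 + 0.74
= -3.95

-3.95


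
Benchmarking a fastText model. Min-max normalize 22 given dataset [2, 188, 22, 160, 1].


min=1, max=188
(22-1)/(188-1) = 21/187 = 0.1123

0.1123


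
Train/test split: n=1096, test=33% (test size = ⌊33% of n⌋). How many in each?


Test = ⌊1096·33/100⌋ = 361
Train = 1096 - 361 = 735

Train: 735, Test: 361


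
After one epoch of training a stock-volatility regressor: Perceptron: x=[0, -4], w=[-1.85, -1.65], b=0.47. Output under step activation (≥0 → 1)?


z = (0)·(-1.85) + (-4)·(-1.65) + 0.47
  = 7.07
step(z) = 1 (z≥0)

1


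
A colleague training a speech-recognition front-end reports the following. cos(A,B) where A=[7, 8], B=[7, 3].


A·B = 7·7 + 8·3 = 73
‖A‖ = √113 = 10.6301, ‖B‖ = √58 = 7.6158
cos = 73/(√113·√58) = 73/√6554 = 0.9017

0.9017


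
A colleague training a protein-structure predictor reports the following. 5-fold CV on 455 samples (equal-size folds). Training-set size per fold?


Fold size = 455/5 = 91
Training per fold = 455 - 91 = 364

364


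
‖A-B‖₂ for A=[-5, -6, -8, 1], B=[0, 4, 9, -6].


d = √((-5-0)² + (-6-4)² + (-8-9)² + (1+ 6)²)
  = √(25 + 100 + 289 + 49)
  = √463 = 21.5174

21.5174


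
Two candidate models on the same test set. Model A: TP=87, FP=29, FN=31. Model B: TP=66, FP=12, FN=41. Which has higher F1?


Model A: P=87/116=0.75, R=87/118=0.7373, F1=2PR/(P+R)=2TP/(2TP+FP+FN)=174/234=0.7436
Model B: P=66/78=0.8462, R=66/107=0.6168, F1=2PR/(P+R)=2TP/(2TP+FP+FN)=132/185=0.7135
0.7436 > 0.7135 → Model A

Model A


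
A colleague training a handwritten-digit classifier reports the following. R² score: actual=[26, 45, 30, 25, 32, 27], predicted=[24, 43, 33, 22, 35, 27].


ȳ = 30.8333
SS_res = Σ(y-ŷ)² = 35
SS_tot = Σ(y-ȳ)² = 274.83
R² = 1 - SS_res/SS_tot = 1 - 0.1273 = 0.8727

0.8727


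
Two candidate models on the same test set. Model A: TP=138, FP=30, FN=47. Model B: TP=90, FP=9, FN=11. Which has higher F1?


Model A: P=138/168=0.8214, R=138/185=0.7459, F1=2PR/(P+R)=2TP/(2TP+FP+FN)=276/353=0.7819
Model B: P=90/99=0.9091, R=90/101=0.8911, F1=2PR/(P+R)=2TP/(2TP+FP+FN)=180/200=0.9
0.7819 < 0.9 → Model B

Model B


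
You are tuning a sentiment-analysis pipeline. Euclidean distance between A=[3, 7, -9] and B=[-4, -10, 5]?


d = √((3+ 4)² + (7+ 10)² + (-9-5)²)
  = √(49 + 289 + 196)
  = √534 = 23.1084

23.1084


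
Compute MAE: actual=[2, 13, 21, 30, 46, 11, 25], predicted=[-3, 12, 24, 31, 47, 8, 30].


Absolute errors: |2+ 3|=5, |13-12|=1, |21-24|=3, |30-31|=1, |46-47|=1, |11-8|=3, |25-30|=5
Sum = 19
MAE = 19/7 = 19/7

19/7


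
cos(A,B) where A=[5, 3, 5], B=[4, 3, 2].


A·B = 5·4 + 3·3 + 5·2 = 39
‖A‖ = √59 = 7.6811, ‖B‖ = √29 = 5.3852
cos = 39/(√59·√29) = 39/√1711 = 0.9428

0.9428


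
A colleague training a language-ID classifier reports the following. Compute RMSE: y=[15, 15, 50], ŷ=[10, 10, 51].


MSE = 51/3 = 17
RMSE = √(51/3) = 4.1231

4.1231


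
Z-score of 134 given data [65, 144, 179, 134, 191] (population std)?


μ = 142.6, σ = 44.1932
z = (134 - 142.6)/44.1932 = -0.1946

-0.1946


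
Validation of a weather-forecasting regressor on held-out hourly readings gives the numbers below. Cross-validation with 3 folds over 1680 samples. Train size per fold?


Fold size = 1680/3 = 560
Training per fold = 1680 - 560 = 1120

1120


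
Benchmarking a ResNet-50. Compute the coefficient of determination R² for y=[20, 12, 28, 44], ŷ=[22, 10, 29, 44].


ȳ = 26
SS_res = Σ(y-ŷ)² = 9
SS_tot = Σ(y-ȳ)² = 560
R² = 1 - SS_res/SS_tot = 1 - 0.0161 = 0.9839

0.9839


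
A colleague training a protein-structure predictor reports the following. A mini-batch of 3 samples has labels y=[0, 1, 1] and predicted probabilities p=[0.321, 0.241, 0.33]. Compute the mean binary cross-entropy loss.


L[0] = -ln(1-0.321) = -ln(0.679) = 0.3871
L[1] = -ln(0.241) = 1.423
L[2] = -ln(0.33) = 1.1087
mean = (0.3871 + 1.423 + 1.1087)/3 = 0.9729

0.9729


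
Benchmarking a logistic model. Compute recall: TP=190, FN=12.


Recall = TP/(TP+FN)
= 190/(190+12)
= 190/202 = 94.06%

94.06%


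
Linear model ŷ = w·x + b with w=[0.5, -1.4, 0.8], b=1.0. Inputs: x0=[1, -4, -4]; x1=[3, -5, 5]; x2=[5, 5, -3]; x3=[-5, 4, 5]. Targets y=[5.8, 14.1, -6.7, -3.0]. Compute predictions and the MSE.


ŷ0 = (0.5)·(1) + (-1.4)·(-4) + (0.8)·(-4) + 1.0 = 3.9
ŷ1 = (0.5)·(3) + (-1.4)·(-5) + (0.8)·(5) + 1.0 = 13.5
ŷ2 = (0.5)·(5) + (-1.4)·(5) + (0.8)·(-3) + 1.0 = -5.9
ŷ3 = (0.5)·(-5) + (-1.4)·(4) + (0.8)·(5) + 1.0 = -3.1
errors² = [3.61, 0.36, 0.64, 0.01]
MSE = 4.6200/4 = 1.155

1.155


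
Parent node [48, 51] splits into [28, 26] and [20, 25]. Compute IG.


Parent = [48, 51], H_parent = 0.9993
H_left = 0.999 (n=54), H_right = 0.9911 (n=45)
H_children = (54/99)·0.999 + (45/99)·0.9911 = 0.9954
IG = 0.9993 - 0.9954 = 0.0039

0.0039


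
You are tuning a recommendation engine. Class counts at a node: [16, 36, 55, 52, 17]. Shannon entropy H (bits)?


Probabilities: [16/176, 36/176, 55/176, 52/176, 17/176] ≈ [0.0909, 0.2045, 0.3125, 0.2955, 0.0966]
H = -((16/176)·log₂(16/176) + (36/176)·log₂(36/176) + (55/176)·log₂(55/176) + (52/176)·log₂(52/176) + (17/176)·log₂(17/176))
  = 2.1526 bits

2.1526 bits


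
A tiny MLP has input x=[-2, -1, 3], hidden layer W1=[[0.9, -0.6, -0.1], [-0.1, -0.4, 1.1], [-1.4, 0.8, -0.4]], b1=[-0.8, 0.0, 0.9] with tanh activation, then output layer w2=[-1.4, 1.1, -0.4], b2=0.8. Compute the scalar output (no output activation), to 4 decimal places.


z1[0] = (0.9)·(-2) + (-0.6)·(-1) + (-0.1)·(3) - 0.8 = -2.3
z1[1] = (-0.1)·(-2) + (-0.4)·(-1) + (1.1)·(3) + 0.0 = 3.9
z1[2] = (-1.4)·(-2) + (0.8)·(-1) + (-0.4)·(3) + 0.9 = 1.7
h = tanh(z1) = [-0.9801, 0.9992, 0.9354]
output = (-1.4)·(-0.9801) + (1.1)·(0.9992) + (-0.4)·(0.9354) + 0.8 = 2.8971

2.8971


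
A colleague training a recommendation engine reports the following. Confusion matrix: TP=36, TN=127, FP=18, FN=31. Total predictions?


Total = TP + TN + FP + FN
= 36 + 127 + 18 + 31
= 212
(Predicted positive: 54, predicted negative: 158)

212


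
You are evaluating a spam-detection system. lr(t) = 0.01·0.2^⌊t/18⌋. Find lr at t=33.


n_drops = ⌊33/18⌋ = 1
lr = 0.01·0.2^1 = 0.01·0.2 = 0.002

0.002


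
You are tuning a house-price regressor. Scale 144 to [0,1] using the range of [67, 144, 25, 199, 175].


min=25, max=199
(144-25)/(199-25) = 119/174 = 0.6839

0.6839


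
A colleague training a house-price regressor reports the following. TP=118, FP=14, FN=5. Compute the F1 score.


Precision = 118/132 = 0.8939
Recall = 118/123 = 0.9593
F1 = 2·P·R/(P+R) = 2·TP/(2·TP+FP+FN) = 236/(236+14+5) = 236/255 = 0.9255

0.9255


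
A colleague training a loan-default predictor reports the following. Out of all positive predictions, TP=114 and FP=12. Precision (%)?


Precision = TP/(TP+FP)
= 114/(114+12)
= 114/126 = 90.48%

90.48%


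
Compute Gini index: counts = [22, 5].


Probabilities: [22/27, 5/27] ≈ [0.8148, 0.1852]
Σpᵢ² = (484 + 25)/27² = 509/729
Gini = 1 - Σpᵢ² = 1 - 509/729 = 0.3018

0.3018


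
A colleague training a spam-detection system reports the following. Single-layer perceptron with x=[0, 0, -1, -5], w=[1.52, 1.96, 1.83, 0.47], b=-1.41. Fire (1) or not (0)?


z = (0)·(1.52) + (0)·(1.96) + (-1)·(1.83) + (-5)·(0.47) - 1.41
  = -5.59
step(z) = 0 (z<0)

0


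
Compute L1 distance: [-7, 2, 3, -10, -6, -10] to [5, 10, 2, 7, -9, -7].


d = |-7-5| + |2-10| + |3-2| + |-10-7| + |-6+ 9| + |-10+ 7|
  = 12 + 8 + 1 + 17 + 3 + 3
  = 44

44


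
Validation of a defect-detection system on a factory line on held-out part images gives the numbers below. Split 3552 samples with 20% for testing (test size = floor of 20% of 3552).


Test = ⌊3552·20/100⌋ = 710
Train = 3552 - 710 = 2842

Train: 2842, Test: 710


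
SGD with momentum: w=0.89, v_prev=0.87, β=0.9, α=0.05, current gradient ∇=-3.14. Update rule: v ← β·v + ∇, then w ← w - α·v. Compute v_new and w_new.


v_new = 0.9·0.87 - 3.14 = 0.783 - 3.14 = -2.357
w_new = 0.89 - 0.05·-2.357 = 0.89 + 0.11785 = 1.00785

v_new=-2.357, w_new=1.00785


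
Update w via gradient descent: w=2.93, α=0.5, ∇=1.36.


w_new = w - α·∇
= 2.93 - 0.5·1.36
= 2.93 - 0.68
= 2.25

2.25


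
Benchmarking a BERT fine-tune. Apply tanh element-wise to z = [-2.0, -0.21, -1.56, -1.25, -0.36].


tanh(-2.0) = -0.964
tanh(-0.21) = -0.207
tanh(-1.56) = -0.9154
tanh(-1.25) = -0.8483
tanh(-0.36) = -0.3452
result = [-0.964, -0.207, -0.9154, -0.8483, -0.3452]

[-0.964, -0.207, -0.9154, -0.8483, -0.3452]


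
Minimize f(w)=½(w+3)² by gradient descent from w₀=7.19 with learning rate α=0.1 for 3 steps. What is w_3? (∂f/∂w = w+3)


step 1: grad = 7.19+3 = 10.19; w = 7.19 - 0.1·(10.19) = 6.171
step 2: grad = 6.171+3 = 9.171; w = 6.171 - 0.1·(9.171) = 5.2539
step 3: grad = 5.2539+3 = 8.2539; w = 5.2539 - 0.1·(8.2539) = 4.42851

4.42851


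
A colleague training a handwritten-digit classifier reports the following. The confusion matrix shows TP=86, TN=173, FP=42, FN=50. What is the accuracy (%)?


Accuracy = (TP+TN)/(TP+TN+FP+FN)
= (86+173)/(351)
= 259/351 = 73.79%

73.79%


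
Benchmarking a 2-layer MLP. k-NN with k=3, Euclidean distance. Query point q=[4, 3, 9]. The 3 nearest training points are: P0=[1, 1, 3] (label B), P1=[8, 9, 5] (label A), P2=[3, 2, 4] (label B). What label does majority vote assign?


d(q,P0) = 7.0  (label B)
d(q,P1) = 8.2462  (label A)
d(q,P2) = 5.1962  (label B)
Votes: A=1, B=2
Majority → B

B


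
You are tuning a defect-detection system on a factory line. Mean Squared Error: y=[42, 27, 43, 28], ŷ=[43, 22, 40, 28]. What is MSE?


Squared errors: (42-43)²=1, (27-22)²=25, (43-40)²=9, (28-28)²=0
Sum = 35
MSE = 35/4 = 35/4

35/4


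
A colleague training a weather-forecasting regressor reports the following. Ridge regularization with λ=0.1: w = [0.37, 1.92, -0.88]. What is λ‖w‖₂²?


‖w‖₂² = (0.37)² + (1.92)² + (-0.88)²
     = 0.1369 + 3.6864 + 0.7744
     = 4.5977
λ·‖w‖₂² = 0.1·4.5977 = 0.45977

0.45977


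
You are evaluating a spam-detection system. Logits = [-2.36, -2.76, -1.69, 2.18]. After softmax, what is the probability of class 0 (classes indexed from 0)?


Exponentials: e^-2.36=0.0944, e^-2.76=0.0633, e^-1.69=0.1845, e^2.18=8.8463
Sum = 9.1885
Softmax = [0.0103, 0.0069, 0.0201, 0.9628]
p[0] = 0.0944/9.1885 = 0.0103

0.0103


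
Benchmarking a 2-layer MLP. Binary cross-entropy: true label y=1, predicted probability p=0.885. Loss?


BCE = -[y·ln(p) + (1-y)·ln(1-p)]
= -1·ln(0.885) - 0
= -ln(0.885) = 0.1222

0.1222


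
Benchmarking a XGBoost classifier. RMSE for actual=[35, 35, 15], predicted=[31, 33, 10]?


MSE = 45/3 = 15
RMSE = √(45/3) = 3.873

3.873


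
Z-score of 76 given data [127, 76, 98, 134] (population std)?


μ = 108.75, σ = 23.2312
z = (76 - 108.75)/23.2312 = -1.4097

-1.4097


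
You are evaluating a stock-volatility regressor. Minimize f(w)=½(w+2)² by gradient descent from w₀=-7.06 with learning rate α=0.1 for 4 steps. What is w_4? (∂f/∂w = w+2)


step 1: grad = -7.06+2 = -5.06; w = -7.06 - 0.1·(-5.06) = -6.554
step 2: grad = -6.554+2 = -4.554; w = -6.554 - 0.1·(-4.554) = -6.0986
step 3: grad = -6.0986+2 = -4.0986; w = -6.0986 - 0.1·(-4.0986) = -5.68874
step 4: grad = -5.68874+2 = -3.68874; w = -5.68874 - 0.1·(-3.68874) = -5.319866

-5.319866


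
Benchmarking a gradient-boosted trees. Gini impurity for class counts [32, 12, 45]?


Probabilities: [32/89, 12/89, 45/89] ≈ [0.3596, 0.1348, 0.5056]
Σpᵢ² = (1024 + 144 + 2025)/89² = 3193/7921
Gini = 1 - Σpᵢ² = 1 - 3193/7921 = 0.5969

0.5969


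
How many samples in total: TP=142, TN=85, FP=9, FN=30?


Total = TP + TN + FP + FN
= 142 + 85 + 9 + 30
= 266
(Predicted positive: 151, predicted negative: 115)

266


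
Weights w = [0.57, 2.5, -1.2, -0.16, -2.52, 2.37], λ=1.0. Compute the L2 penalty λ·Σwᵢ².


‖w‖₂² = (0.57)² + (2.5)² + (-1.2)² + (-0.16)² + (-2.52)² + (2.37)²
     = 0.3249 + 6.25 + 1.44 + 0.0256 + 6.3504 + 5.6169
     = 20.0078
λ·‖w‖₂² = 1.0·20.0078 = 20.0078

20.0078


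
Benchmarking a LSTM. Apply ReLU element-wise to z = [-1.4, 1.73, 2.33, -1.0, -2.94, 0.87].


ReLU(-1.4) = max(0, -1.4) = 0.0
ReLU(1.73) = max(0, 1.73) = 1.73
ReLU(2.33) = max(0, 2.33) = 2.33
ReLU(-1.0) = max(0, -1.0) = 0.0
ReLU(-2.94) = max(0, -2.94) = 0.0
ReLU(0.87) = max(0, 0.87) = 0.87
result = [0.0, 1.73, 2.33, 0.0, 0.0, 0.87]

[0.0, 1.73, 2.33, 0.0, 0.0, 0.87]


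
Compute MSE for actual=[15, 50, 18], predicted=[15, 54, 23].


Squared errors: (15-15)²=0, (50-54)²=16, (18-23)²=25
Sum = 41
MSE = 41/3 = 41/3

41/3


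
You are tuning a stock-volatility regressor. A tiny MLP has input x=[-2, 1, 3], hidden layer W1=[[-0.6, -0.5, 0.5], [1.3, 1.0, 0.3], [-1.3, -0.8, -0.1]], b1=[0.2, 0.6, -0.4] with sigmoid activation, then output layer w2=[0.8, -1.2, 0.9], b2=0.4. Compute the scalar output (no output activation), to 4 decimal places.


z1[0] = (-0.6)·(-2) + (-0.5)·(1) + (0.5)·(3) + 0.2 = 2.4
z1[1] = (1.3)·(-2) + (1.0)·(1) + (0.3)·(3) + 0.6 = -0.1
z1[2] = (-1.3)·(-2) + (-0.8)·(1) + (-0.1)·(3) - 0.4 = 1.1
h = sigmoid(z1) = [0.9168, 0.475, 0.7503]
output = (0.8)·(0.9168) + (-1.2)·(0.475) + (0.9)·(0.7503) + 0.4 = 1.2387

1.2387


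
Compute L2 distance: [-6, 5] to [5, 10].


d = √((-6-5)² + (5-10)²)
  = √(121 + 25)
  = √146 = 12.083

12.083


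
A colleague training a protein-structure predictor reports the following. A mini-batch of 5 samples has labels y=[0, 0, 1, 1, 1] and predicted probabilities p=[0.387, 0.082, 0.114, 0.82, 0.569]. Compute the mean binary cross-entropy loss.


L[0] = -ln(1-0.387) = -ln(0.613) = 0.4894
L[1] = -ln(1-0.082) = -ln(0.918) = 0.0856
L[2] = -ln(0.114) = 2.1716
L[3] = -ln(0.82) = 0.1985
L[4] = -ln(0.569) = 0.5639
mean = (0.4894 + 0.0856 + 2.1716 + 0.1985 + 0.5639)/5 = 0.7018

0.7018


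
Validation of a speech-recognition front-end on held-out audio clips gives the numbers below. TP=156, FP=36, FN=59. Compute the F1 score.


Precision = 156/192 = 0.8125
Recall = 156/215 = 0.7256
F1 = 2·P·R/(P+R) = 2·TP/(2·TP+FP+FN) = 312/(312+36+59) = 312/407 = 0.7666

0.7666


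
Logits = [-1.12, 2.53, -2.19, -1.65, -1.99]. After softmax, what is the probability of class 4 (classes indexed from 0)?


Exponentials: e^-1.12=0.3263, e^2.53=12.5535, e^-2.19=0.1119, e^-1.65=0.192, e^-1.99=0.1367
Sum = 13.3204
Softmax = [0.0245, 0.9424, 0.0084, 0.0144, 0.0103]
p[4] = 0.1367/13.3204 = 0.0103

0.0103


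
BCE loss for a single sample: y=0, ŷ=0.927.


BCE = -[y·ln(p) + (1-y)·ln(1-p)]
= -0 - 1·ln(1-0.927)
= -ln(0.073) = 2.6173

2.6173


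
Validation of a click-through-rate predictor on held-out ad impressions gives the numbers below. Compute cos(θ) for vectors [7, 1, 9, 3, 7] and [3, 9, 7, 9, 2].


A·B = 7·3 + 1·9 + 9·7 + 3·9 + 7·2 = 134
‖A‖ = √189 = 13.7477, ‖B‖ = √224 = 14.9666
cos = 134/(√189·√224) = 134/√42336 = 0.6513

0.6513


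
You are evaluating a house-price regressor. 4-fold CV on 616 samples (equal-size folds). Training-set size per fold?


Fold size = 616/4 = 154
Training per fold = 616 - 154 = 462

462


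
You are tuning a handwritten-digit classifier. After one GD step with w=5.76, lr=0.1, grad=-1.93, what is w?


w_new = w - α·∇
= 5.76 - 0.1·-1.93
= 5.76 + 0.193
= 5.953

5.953


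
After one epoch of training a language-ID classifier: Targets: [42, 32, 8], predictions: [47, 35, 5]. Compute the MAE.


Absolute errors: |42-47|=5, |32-35|=3, |8-5|=3
Sum = 11
MAE = 11/3 = 11/3

11/3


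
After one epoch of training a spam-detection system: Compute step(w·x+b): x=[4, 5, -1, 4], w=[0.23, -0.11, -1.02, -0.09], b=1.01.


z = (4)·(0.23) + (5)·(-0.11) + (-1)·(-1.02) + (4)·(-0.09) + 1.01
  = 2.04
step(z) = 1 (z≥0)

1


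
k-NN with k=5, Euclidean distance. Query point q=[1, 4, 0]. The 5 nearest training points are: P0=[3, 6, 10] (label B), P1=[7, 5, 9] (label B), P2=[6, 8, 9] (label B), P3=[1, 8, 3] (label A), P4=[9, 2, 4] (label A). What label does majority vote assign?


d(q,P0) = 10.3923  (label B)
d(q,P1) = 10.8628  (label B)
d(q,P2) = 11.0454  (label B)
d(q,P3) = 5.0  (label A)
d(q,P4) = 9.1652  (label A)
Votes: A=2, B=3
Majority → B

B


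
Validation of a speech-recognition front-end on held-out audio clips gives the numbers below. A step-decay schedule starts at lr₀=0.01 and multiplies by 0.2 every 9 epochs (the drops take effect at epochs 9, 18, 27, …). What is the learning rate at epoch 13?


n_drops = ⌊13/9⌋ = 1
lr = 0.01·0.2^1 = 0.01·0.2 = 0.002

0.002


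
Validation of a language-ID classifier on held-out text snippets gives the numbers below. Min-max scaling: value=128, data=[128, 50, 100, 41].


min=41, max=128
(128-41)/(128-41) = 87/87 = 1.0

1.0


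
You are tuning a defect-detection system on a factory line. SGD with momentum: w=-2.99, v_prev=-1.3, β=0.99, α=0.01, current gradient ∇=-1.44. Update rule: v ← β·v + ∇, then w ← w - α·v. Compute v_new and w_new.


v_new = 0.99·-1.3 - 1.44 = -1.287 - 1.44 = -2.727
w_new = -2.99 - 0.01·-2.727 = -2.99 + 0.02727 = -2.96273

v_new=-2.727, w_new=-2.96273


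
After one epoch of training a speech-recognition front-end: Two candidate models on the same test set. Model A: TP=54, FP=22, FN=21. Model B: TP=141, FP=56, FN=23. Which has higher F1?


Model A: P=54/76=0.7105, R=54/75=0.72, F1=2PR/(P+R)=2TP/(2TP+FP+FN)=108/151=0.7152
Model B: P=141/197=0.7157, R=141/164=0.8598, F1=2PR/(P+R)=2TP/(2TP+FP+FN)=282/361=0.7812
0.7152 < 0.7812 → Model B

Model B


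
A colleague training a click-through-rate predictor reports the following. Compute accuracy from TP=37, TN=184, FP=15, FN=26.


Accuracy = (TP+TN)/(TP+TN+FP+FN)
= (37+184)/(262)
= 221/262 = 84.35%

84.35%


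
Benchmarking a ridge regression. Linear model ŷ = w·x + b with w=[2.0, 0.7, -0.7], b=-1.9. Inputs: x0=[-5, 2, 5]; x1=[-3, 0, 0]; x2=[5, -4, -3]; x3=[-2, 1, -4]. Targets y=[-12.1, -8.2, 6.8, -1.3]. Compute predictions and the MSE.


ŷ0 = (2.0)·(-5) + (0.7)·(2) + (-0.7)·(5) - 1.9 = -14.0
ŷ1 = (2.0)·(-3) + (0.7)·(0) + (-0.7)·(0) - 1.9 = -7.9
ŷ2 = (2.0)·(5) + (0.7)·(-4) + (-0.7)·(-3) - 1.9 = 7.4
ŷ3 = (2.0)·(-2) + (0.7)·(1) + (-0.7)·(-4) - 1.9 = -2.4
errors² = [3.61, 0.09, 0.36, 1.21]
MSE = 5.2700/4 = 1.3175

1.3175


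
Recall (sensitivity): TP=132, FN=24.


Recall = TP/(TP+FN)
= 132/(132+24)
= 132/156 = 84.62%

84.62%


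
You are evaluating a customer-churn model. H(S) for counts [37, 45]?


Probabilities: [37/82, 45/82] ≈ [0.4512, 0.5488]
H = -((37/82)·log₂(37/82) + (45/82)·log₂(45/82))
  = 0.9931 bits

0.9931 bits


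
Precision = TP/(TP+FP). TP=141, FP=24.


Precision = TP/(TP+FP)
= 141/(141+24)
= 141/165 = 85.45%

85.45%


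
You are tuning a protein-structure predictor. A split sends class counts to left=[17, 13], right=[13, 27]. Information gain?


Parent = [30, 40], H_parent = 0.9852
H_left = 0.9871 (n=30), H_right = 0.9097 (n=40)
H_children = (30/70)·0.9871 + (40/70)·0.9097 = 0.9429
IG = 0.9852 - 0.9429 = 0.0423

0.0423


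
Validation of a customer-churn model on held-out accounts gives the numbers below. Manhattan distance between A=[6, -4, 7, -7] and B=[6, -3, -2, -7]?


d = |6-6| + |-4+ 3| + |7+ 2| + |-7+ 7|
  = 0 + 1 + 9 + 0
  = 10

10


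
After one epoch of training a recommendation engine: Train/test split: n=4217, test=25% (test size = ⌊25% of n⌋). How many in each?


Test = ⌊4217·25/100⌋ = 1054
Train = 4217 - 1054 = 3163

Train: 3163, Test: 1054


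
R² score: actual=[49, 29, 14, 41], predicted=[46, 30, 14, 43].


ȳ = 33.25
SS_res = Σ(y-ŷ)² = 14
SS_tot = Σ(y-ȳ)² = 696.75
R² = 1 - SS_res/SS_tot = 1 - 0.0201 = 0.9799

0.9799


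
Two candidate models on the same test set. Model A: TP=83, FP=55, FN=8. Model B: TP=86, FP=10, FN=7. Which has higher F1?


Model A: P=83/138=0.6014, R=83/91=0.9121, F1=2PR/(P+R)=2TP/(2TP+FP+FN)=166/229=0.7249
Model B: P=86/96=0.8958, R=86/93=0.9247, F1=2PR/(P+R)=2TP/(2TP+FP+FN)=172/189=0.9101
0.7249 < 0.9101 → Model B

Model B


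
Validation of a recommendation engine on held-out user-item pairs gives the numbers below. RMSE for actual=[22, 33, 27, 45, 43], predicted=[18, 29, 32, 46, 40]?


MSE = 67/5 = 13.4
RMSE = √(67/5) = 3.6606

3.6606


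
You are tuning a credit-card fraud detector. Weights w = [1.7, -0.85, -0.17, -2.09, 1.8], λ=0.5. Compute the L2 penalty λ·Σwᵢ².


‖w‖₂² = (1.7)² + (-0.85)² + (-0.17)² + (-2.09)² + (1.8)²
     = 2.89 + 0.7225 + 0.0289 + 4.3681 + 3.24
     = 11.2495
λ·‖w‖₂² = 0.5·11.2495 = 5.62475

5.62475


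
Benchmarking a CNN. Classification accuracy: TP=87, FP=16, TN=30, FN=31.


Accuracy = (TP+TN)/(TP+TN+FP+FN)
= (87+30)/(164)
= 117/164 = 71.34%

71.34%


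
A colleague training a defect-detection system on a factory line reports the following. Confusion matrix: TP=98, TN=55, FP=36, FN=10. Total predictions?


Total = TP + TN + FP + FN
= 98 + 55 + 36 + 10
= 199
(Predicted positive: 134, predicted negative: 65)

199


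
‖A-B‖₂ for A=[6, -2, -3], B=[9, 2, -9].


d = √((6-9)² + (-2-2)² + (-3+ 9)²)
  = √(9 + 16 + 36)
  = √61 = 7.8102

7.8102


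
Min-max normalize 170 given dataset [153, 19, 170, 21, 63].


min=19, max=170
(170-19)/(170-19) = 151/151 = 1.0

1.0


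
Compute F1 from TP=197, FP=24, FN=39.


Precision = 197/221 = 0.8914
Recall = 197/236 = 0.8347
F1 = 2·P·R/(P+R) = 2·TP/(2·TP+FP+FN) = 394/(394+24+39) = 394/457 = 0.8621

0.8621


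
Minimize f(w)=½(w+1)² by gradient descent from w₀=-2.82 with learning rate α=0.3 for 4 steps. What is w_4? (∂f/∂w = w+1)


step 1: grad = -2.82+1 = -1.82; w = -2.82 - 0.3·(-1.82) = -2.274
step 2: grad = -2.274+1 = -1.274; w = -2.274 - 0.3·(-1.274) = -1.8918
step 3: grad = -1.8918+1 = -0.8918; w = -1.8918 - 0.3·(-0.8918) = -1.62426
step 4: grad = -1.62426+1 = -0.62426; w = -1.62426 - 0.3·(-0.62426) = -1.436982

-1.436982


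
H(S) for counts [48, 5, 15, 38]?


Probabilities: [48/106, 5/106, 15/106, 38/106] ≈ [0.4528, 0.0472, 0.1415, 0.3585]
H = -((48/106)·log₂(48/106) + (5/106)·log₂(5/106) + (15/106)·log₂(15/106) + (38/106)·log₂(38/106))
  = 1.6552 bits

1.6552 bits


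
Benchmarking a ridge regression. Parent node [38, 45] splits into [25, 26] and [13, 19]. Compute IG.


Parent = [38, 45], H_parent = 0.9949
H_left = 0.9997 (n=51), H_right = 0.9745 (n=32)
H_children = (51/83)·0.9997 + (32/83)·0.9745 = 0.99
IG = 0.9949 - 0.99 = 0.0049

0.0049


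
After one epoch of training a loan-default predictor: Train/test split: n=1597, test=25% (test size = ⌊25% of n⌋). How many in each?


Test = ⌊1597·25/100⌋ = 399
Train = 1597 - 399 = 1198

Train: 1198, Test: 399


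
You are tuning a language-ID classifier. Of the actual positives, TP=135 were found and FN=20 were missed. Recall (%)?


Recall = TP/(TP+FN)
= 135/(135+20)
= 135/155 = 87.1%

87.1%


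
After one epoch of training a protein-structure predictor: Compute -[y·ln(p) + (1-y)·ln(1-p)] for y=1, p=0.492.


BCE = -[y·ln(p) + (1-y)·ln(1-p)]
= -1·ln(0.492) - 0
= -ln(0.492) = 0.7093

0.7093


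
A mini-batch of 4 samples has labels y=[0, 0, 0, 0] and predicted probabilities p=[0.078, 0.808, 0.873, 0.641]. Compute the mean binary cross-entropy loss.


L[0] = -ln(1-0.078) = -ln(0.922) = 0.0812
L[1] = -ln(1-0.808) = -ln(0.192) = 1.6503
L[2] = -ln(1-0.873) = -ln(0.127) = 2.0636
L[3] = -ln(1-0.641) = -ln(0.359) = 1.0244
mean = (0.0812 + 1.6503 + 2.0636 + 1.0244)/4 = 1.2049

1.2049


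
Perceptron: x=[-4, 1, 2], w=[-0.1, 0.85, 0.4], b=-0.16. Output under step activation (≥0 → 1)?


z = (-4)·(-0.1) + (1)·(0.85) + (2)·(0.4) - 0.16
  = 1.89
step(z) = 1 (z≥0)

1


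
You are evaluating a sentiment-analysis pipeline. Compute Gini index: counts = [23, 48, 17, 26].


Probabilities: [23/114, 48/114, 17/114, 26/114] ≈ [0.2018, 0.4211, 0.1491, 0.2281]
Σpᵢ² = (529 + 2304 + 289 + 676)/114² = 3798/12996
Gini = 1 - Σpᵢ² = 1 - 3798/12996 = 0.7078

0.7078


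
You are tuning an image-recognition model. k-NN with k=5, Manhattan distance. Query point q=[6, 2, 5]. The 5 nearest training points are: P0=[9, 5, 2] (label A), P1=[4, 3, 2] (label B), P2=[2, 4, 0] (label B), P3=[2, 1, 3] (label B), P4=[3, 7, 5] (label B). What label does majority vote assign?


d(q,P0) = 9  (label A)
d(q,P1) = 6  (label B)
d(q,P2) = 11  (label B)
d(q,P3) = 7  (label B)
d(q,P4) = 8  (label B)
Votes: A=1, B=4
Majority → B

B


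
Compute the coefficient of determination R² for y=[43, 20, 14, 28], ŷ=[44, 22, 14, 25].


ȳ = 26.25
SS_res = Σ(y-ŷ)² = 14
SS_tot = Σ(y-ȳ)² = 472.75
R² = 1 - SS_res/SS_tot = 1 - 0.0296 = 0.9704

0.9704


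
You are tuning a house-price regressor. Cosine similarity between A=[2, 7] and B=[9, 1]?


A·B = 2·9 + 7·1 = 25
‖A‖ = √53 = 7.2801, ‖B‖ = √82 = 9.0554
cos = 25/(√53·√82) = 25/√4346 = 0.3792

0.3792


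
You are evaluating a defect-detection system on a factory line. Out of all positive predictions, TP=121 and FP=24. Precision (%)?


Precision = TP/(TP+FP)
= 121/(121+24)
= 121/145 = 83.45%

83.45%


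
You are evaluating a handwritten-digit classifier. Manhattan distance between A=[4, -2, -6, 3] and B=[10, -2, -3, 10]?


d = |4-10| + |-2+ 2| + |-6+ 3| + |3-10|
  = 6 + 0 + 3 + 7
  = 16

16


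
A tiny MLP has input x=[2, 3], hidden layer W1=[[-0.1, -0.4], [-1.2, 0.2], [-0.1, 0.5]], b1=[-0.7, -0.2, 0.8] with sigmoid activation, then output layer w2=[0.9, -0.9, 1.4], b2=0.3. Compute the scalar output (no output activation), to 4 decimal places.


z1[0] = (-0.1)·(2) + (-0.4)·(3) - 0.7 = -2.1
z1[1] = (-1.2)·(2) + (0.2)·(3) - 0.2 = -2.0
z1[2] = (-0.1)·(2) + (0.5)·(3) + 0.8 = 2.1
h = sigmoid(z1) = [0.1091, 0.1192, 0.8909]
output = (0.9)·(0.1091) + (-0.9)·(0.1192) + (1.4)·(0.8909) + 0.3 = 1.5382

1.5382


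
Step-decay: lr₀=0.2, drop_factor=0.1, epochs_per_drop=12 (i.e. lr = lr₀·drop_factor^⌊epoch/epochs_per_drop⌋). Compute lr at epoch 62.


n_drops = ⌊62/12⌋ = 5
lr = 0.2·0.1^5 = 0.2·0.00001 = 0.000002

0.000002


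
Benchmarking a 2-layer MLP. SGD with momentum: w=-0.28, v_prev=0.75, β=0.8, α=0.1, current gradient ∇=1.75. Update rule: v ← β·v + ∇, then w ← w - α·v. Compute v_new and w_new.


v_new = 0.8·0.75 + 1.75 = 0.6 + 1.75 = 2.35
w_new = -0.28 - 0.1·2.35 = -0.28 - 0.235 = -0.515

v_new=2.35, w_new=-0.515


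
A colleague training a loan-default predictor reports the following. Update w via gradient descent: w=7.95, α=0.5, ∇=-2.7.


w_new = w - α·∇
= 7.95 - 0.5·-2.7
= 7.95 + 1.35
= 9.3

9.3


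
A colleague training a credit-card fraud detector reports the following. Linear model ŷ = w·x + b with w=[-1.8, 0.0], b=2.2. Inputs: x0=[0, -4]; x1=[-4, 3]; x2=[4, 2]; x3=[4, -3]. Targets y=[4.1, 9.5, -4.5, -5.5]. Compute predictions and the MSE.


ŷ0 = (-1.8)·(0) + (0.0)·(-4) + 2.2 = 2.2
ŷ1 = (-1.8)·(-4) + (0.0)·(3) + 2.2 = 9.4
ŷ2 = (-1.8)·(4) + (0.0)·(2) + 2.2 = -5.0
ŷ3 = (-1.8)·(4) + (0.0)·(-3) + 2.2 = -5.0
errors² = [3.61, 0.01, 0.25, 0.25]
MSE = 4.1200/4 = 1.03

1.03


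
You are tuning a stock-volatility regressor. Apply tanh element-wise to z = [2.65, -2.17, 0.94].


tanh(2.65) = 0.9901
tanh(-2.17) = -0.9743
tanh(0.94) = 0.7352
result = [0.9901, -0.9743, 0.7352]

[0.9901, -0.9743, 0.7352]


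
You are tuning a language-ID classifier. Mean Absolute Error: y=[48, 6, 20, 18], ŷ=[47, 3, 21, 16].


Absolute errors: |48-47|=1, |6-3|=3, |20-21|=1, |18-16|=2
Sum = 7
MAE = 7/4 = 7/4

7/4


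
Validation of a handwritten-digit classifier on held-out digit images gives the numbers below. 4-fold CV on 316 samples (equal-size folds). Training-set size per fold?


Fold size = 316/4 = 79
Training per fold = 316 - 79 = 237

237


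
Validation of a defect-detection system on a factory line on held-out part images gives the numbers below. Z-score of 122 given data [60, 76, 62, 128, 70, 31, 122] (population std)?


μ = 78.4286, σ = 32.275
z = (122 - 78.4286)/32.275 = 1.35

1.35


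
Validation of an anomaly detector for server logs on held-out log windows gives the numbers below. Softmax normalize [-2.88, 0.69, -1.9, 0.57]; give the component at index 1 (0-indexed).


Exponentials: e^-2.88=0.0561, e^0.69=1.9937, e^-1.9=0.1496, e^0.57=1.7683
Sum = 3.9677
Softmax = [0.0141, 0.5025, 0.0377, 0.4457]
p[1] = 1.9937/3.9677 = 0.5025

0.5025


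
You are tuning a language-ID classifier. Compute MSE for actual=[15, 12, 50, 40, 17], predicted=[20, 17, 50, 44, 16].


Squared errors: (15-20)²=25, (12-17)²=25, (50-50)²=0, (40-44)²=16, (17-16)²=1
Sum = 67
MSE = 67/5 = 67/5

67/5


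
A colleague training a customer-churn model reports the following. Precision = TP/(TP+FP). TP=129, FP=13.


Precision = TP/(TP+FP)
= 129/(129+13)
= 129/142 = 90.85%

90.85%


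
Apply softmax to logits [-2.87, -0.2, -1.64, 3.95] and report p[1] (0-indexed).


Exponentials: e^-2.87=0.0567, e^-0.2=0.8187, e^-1.64=0.194, e^3.95=51.9354
Sum = 53.0048
Softmax = [0.0011, 0.0154, 0.0037, 0.9798]
p[1] = 0.8187/53.0048 = 0.0154

0.0154


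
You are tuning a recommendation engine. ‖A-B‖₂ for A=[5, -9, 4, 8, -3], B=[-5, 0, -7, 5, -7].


d = √((5+ 5)² + (-9-0)² + (4+ 7)² + (8-5)² + (-3+ 7)²)
  = √(100 + 81 + 121 + 9 + 16)
  = √327 = 18.0831

18.0831


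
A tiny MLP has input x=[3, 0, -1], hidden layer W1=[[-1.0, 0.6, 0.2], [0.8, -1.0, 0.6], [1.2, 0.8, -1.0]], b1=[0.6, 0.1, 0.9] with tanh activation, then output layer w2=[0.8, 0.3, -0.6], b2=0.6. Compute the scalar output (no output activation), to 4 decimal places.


z1[0] = (-1.0)·(3) + (0.6)·(0) + (0.2)·(-1) + 0.6 = -2.6
z1[1] = (0.8)·(3) + (-1.0)·(0) + (0.6)·(-1) + 0.1 = 1.9
z1[2] = (1.2)·(3) + (0.8)·(0) + (-1.0)·(-1) + 0.9 = 5.5
h = tanh(z1) = [-0.989, 0.9562, 1.0]
output = (0.8)·(-0.989) + (0.3)·(0.9562) + (-0.6)·(1.0) + 0.6 = -0.5043

-0.5043
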